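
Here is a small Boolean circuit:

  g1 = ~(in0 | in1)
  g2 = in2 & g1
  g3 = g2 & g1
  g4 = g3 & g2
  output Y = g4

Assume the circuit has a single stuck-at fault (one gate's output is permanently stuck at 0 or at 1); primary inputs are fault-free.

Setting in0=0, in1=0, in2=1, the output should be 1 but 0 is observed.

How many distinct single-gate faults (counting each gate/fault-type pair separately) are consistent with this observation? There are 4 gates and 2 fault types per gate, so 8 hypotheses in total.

Fault-free: g1=1, g2=1, g3=1, g4=1 → 1. Observed 0.
  g1 stuck-at-0: output 0 ✓
  g1 stuck-at-1: output 1 ✗
  g2 stuck-at-0: output 0 ✓
  g2 stuck-at-1: output 1 ✗
  g3 stuck-at-0: output 0 ✓
  g3 stuck-at-1: output 1 ✗
  g4 stuck-at-0: output 0 ✓
  g4 stuck-at-1: output 1 ✗
Consistent faults: {g1 stuck-at-0, g2 stuck-at-0, g3 stuck-at-0, g4 stuck-at-0} — 4 in all.

4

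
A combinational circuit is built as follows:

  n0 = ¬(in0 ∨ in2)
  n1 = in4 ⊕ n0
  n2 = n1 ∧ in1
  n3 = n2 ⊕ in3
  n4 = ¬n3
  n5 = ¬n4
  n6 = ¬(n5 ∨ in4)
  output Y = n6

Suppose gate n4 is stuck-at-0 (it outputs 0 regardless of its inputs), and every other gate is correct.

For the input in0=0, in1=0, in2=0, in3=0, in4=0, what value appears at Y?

Propagate with n4 forced: n0=1, n1=1, n2=0, n3=0, n4=0 [stuck-at-0], n5=1, n6=0.
So Y = 0. (Without the fault it would be 1.)

0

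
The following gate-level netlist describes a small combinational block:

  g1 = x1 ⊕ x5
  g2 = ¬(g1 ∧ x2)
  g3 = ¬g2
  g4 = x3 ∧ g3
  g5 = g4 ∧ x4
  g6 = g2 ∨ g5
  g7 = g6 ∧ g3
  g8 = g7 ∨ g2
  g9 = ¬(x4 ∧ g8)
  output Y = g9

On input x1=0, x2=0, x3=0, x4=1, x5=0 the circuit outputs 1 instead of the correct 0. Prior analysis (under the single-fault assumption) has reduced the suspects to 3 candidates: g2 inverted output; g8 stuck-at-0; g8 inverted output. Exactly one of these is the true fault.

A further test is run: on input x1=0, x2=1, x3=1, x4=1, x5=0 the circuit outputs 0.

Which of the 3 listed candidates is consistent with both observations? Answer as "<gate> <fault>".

g2 inverted output

Evaluate each candidate on input x1=0, x2=1, x3=1, x4=1, x5=0:
  g2 inverted output: g1=0, g2=0 [inverted output], g3=1, g4=1, g5=1, g6=1, g7=1, g8=1, g9=0 → 0 — matches
  g8 stuck-at-0: g1=0, g2=1, g3=0, g4=0, g5=0, g6=1, g7=0, g8=0 [stuck-at-0], g9=1 → 1 — eliminated
  g8 inverted output: g1=0, g2=1, g3=0, g4=0, g5=0, g6=1, g7=0, g8=0 [inverted output], g9=1 → 1 — eliminated
Only g2 inverted output reproduces the observed 0.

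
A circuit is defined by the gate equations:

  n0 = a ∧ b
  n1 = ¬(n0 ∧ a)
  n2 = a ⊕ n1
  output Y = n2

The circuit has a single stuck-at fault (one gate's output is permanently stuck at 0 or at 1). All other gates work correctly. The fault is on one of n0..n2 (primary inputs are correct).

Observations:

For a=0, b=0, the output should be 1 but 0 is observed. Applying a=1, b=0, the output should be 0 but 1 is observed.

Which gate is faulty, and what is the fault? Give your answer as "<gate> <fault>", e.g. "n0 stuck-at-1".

Fault-free values for test 1 (a=0, b=0): n0=0, n1=1, n2=1, giving Y=1. Observed 0.
Test 1: faults giving observed 0 are {n1 stuck-at-0, n2 stuck-at-0}.
Test 2 (a=1, b=0): fault-free n0=0, n1=1, n2=0 → 0; observed 1. Eliminates n2 stuck-at-0.
Only n1 stuck-at-0 is consistent with every test.

n1 stuck-at-0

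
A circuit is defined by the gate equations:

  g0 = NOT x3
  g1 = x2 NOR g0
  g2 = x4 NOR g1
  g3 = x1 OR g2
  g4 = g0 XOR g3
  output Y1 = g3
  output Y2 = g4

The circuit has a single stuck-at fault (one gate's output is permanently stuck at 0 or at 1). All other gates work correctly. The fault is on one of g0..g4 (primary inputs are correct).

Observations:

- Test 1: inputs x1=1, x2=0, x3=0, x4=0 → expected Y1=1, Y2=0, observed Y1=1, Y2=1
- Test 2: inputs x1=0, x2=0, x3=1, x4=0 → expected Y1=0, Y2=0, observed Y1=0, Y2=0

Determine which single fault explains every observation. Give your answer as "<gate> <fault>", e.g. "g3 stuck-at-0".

g0 stuck-at-0

Fault-free values for test 1 (x1=1, x2=0, x3=0, x4=0): g0=1, g1=0, g2=1, g3=1, g4=0, giving Y1=1, Y2=0. Observed Y1=1, Y2=1.
Test 1: faults giving observed Y1=1, Y2=1 are {g0 stuck-at-0, g4 stuck-at-1}.
Test 2 (x1=0, x2=0, x3=1, x4=0): fault-free g0=0, g1=1, g2=0, g3=0, g4=0 → Y1=0, Y2=0; observed Y1=0, Y2=0. Eliminates g4 stuck-at-1.
Only g0 stuck-at-0 is consistent with every test.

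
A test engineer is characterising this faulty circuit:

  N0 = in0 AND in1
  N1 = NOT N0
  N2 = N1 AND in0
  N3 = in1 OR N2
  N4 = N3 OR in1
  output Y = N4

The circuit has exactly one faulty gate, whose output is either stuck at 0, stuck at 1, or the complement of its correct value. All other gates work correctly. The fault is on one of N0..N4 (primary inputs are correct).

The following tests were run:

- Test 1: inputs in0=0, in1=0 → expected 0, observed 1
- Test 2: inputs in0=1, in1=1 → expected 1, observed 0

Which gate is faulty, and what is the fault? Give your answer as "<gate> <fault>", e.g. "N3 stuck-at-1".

Fault-free values for test 1 (in0=0, in1=0): N0=0, N1=1, N2=0, N3=0, N4=0, giving Y=0. Observed 1.
Test 1: faults giving observed 1 are {N2 stuck-at-1, N2 inverted output, N3 stuck-at-1, N3 inverted output, N4 stuck-at-1, N4 inverted output}.
Test 2 (in0=1, in1=1): fault-free N0=1, N1=0, N2=0, N3=1, N4=1 → 1; observed 0. Eliminates N2 stuck-at-1, N2 inverted output, N3 stuck-at-1, N3 inverted output, N4 stuck-at-1.
Only N4 inverted output is consistent with every test.

N4 inverted output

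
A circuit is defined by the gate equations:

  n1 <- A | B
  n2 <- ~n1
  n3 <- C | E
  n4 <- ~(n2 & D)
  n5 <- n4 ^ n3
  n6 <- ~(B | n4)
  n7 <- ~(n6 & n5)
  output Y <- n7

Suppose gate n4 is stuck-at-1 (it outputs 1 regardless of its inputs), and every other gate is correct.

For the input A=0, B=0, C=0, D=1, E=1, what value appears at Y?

Propagate with n4 forced: n1=0, n2=1, n3=1, n4=1 [stuck-at-1], n5=0, n6=0, n7=1.
So Y = 1. (Without the fault it would be 0.)

1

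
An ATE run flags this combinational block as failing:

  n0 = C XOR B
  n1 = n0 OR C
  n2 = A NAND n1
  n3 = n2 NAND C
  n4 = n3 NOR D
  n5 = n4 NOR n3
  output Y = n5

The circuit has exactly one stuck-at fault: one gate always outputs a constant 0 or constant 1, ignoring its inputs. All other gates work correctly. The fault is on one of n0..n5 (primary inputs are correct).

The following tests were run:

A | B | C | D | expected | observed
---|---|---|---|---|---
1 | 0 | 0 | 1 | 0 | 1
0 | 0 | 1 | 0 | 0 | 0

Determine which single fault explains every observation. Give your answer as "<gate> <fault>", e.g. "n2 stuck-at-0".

Fault-free values for test 1 (A=1, B=0, C=0, D=1): n0=0, n1=0, n2=1, n3=1, n4=0, n5=0, giving Y=0. Observed 1.
Test 1: faults giving observed 1 are {n3 stuck-at-0, n5 stuck-at-1}.
Test 2 (A=0, B=0, C=1, D=0): fault-free n0=1, n1=1, n2=1, n3=0, n4=1, n5=0 → 0; observed 0. Eliminates n5 stuck-at-1.
Only n3 stuck-at-0 is consistent with every test.

n3 stuck-at-0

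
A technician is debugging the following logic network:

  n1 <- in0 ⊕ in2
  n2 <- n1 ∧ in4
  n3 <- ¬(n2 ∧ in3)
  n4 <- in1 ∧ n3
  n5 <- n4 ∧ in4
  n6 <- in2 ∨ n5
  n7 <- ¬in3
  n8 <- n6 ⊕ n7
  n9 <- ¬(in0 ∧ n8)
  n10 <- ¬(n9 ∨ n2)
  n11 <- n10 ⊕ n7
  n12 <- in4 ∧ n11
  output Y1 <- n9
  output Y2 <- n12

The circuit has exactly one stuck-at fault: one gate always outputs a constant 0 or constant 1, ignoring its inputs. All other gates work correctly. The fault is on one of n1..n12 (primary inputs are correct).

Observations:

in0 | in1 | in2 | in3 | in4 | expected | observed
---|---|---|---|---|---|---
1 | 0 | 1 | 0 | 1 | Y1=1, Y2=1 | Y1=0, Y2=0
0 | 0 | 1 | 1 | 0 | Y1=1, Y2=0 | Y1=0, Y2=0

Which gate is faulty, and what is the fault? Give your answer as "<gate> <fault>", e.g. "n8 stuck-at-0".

Fault-free values for test 1 (in0=1, in1=0, in2=1, in3=0, in4=1): n1=0, n2=0, n3=1, n4=0, n5=0, n6=1, n7=1, n8=0, n9=1, n10=0, n11=1, n12=1, giving Y1=1, Y2=1. Observed Y1=0, Y2=0.
Test 1: faults giving observed Y1=0, Y2=0 are {n6 stuck-at-0, n8 stuck-at-1, n9 stuck-at-0}.
Test 2 (in0=0, in1=0, in2=1, in3=1, in4=0): fault-free n1=1, n2=0, n3=1, n4=0, n5=0, n6=1, n7=0, n8=1, n9=1, n10=0, n11=0, n12=0 → Y1=1, Y2=0; observed Y1=0, Y2=0. Eliminates n6 stuck-at-0, n8 stuck-at-1.
Only n9 stuck-at-0 is consistent with every test.

n9 stuck-at-0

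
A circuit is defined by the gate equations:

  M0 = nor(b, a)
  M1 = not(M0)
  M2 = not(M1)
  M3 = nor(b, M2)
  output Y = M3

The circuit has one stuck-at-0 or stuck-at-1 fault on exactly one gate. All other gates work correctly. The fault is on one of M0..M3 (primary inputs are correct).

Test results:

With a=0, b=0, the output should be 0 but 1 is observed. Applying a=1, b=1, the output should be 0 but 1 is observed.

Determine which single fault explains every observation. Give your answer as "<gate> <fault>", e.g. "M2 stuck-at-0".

M3 stuck-at-1

Fault-free values for test 1 (a=0, b=0): M0=1, M1=0, M2=1, M3=0, giving Y=0. Observed 1.
Test 1: faults giving observed 1 are {M0 stuck-at-0, M1 stuck-at-1, M2 stuck-at-0, M3 stuck-at-1}.
Test 2 (a=1, b=1): fault-free M0=0, M1=1, M2=0, M3=0 → 0; observed 1. Eliminates M0 stuck-at-0, M1 stuck-at-1, M2 stuck-at-0.
Only M3 stuck-at-1 is consistent with every test.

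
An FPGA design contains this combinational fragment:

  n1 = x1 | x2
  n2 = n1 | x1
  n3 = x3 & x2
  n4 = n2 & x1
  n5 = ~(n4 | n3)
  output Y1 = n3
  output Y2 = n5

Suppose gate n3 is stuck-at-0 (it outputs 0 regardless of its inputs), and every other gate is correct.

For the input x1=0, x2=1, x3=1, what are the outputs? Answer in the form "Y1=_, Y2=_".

Propagate with n3 forced: n1=1, n2=1, n3=0 [stuck-at-0], n4=0, n5=1.
So the outputs are Y1=0, Y2=1. (Without the fault they would be Y1=1, Y2=0.)

Y1=0, Y2=1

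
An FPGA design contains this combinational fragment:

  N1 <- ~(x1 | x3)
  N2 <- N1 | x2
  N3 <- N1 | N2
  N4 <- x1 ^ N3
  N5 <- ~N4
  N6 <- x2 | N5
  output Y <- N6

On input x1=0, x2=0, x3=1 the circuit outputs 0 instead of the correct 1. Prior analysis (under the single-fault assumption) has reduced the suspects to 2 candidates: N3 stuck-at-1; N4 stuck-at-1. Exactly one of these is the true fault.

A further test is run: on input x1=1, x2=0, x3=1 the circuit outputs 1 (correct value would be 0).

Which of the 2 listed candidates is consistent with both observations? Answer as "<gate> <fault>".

Evaluate each candidate on input x1=1, x2=0, x3=1:
  N3 stuck-at-1: N1=0, N2=0, N3=1 [stuck-at-1], N4=0, N5=1, N6=1 → 1 — matches
  N4 stuck-at-1: N1=0, N2=0, N3=0, N4=1 [stuck-at-1], N5=0, N6=0 → 0 — eliminated
Only N3 stuck-at-1 reproduces the observed 1.

N3 stuck-at-1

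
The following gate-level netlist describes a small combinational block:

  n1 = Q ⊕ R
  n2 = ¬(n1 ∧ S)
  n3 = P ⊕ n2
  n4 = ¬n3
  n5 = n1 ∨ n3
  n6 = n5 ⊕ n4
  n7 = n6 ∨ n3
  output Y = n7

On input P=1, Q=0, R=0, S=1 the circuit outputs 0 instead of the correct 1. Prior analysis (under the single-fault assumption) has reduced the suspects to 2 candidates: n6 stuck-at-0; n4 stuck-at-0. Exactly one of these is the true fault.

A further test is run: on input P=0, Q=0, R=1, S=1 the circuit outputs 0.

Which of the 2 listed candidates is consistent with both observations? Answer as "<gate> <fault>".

n6 stuck-at-0

Evaluate each candidate on input P=0, Q=0, R=1, S=1:
  n6 stuck-at-0: n1=1, n2=0, n3=0, n4=1, n5=1, n6=0 [stuck-at-0], n7=0 → 0 — matches
  n4 stuck-at-0: n1=1, n2=0, n3=0, n4=0 [stuck-at-0], n5=1, n6=1, n7=1 → 1 — eliminated
Only n6 stuck-at-0 reproduces the observed 0.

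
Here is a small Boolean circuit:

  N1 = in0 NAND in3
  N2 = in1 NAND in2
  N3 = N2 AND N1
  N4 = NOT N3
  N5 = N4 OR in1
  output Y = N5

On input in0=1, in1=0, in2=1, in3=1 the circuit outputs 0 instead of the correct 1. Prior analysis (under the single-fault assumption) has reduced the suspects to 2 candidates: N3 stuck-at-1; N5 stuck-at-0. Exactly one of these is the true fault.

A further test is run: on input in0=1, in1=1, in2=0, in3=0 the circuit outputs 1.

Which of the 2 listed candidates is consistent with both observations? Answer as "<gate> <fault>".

Evaluate each candidate on input in0=1, in1=1, in2=0, in3=0:
  N3 stuck-at-1: N1=1, N2=1, N3=1 [stuck-at-1], N4=0, N5=1 → 1 — matches
  N5 stuck-at-0: N1=1, N2=1, N3=1, N4=0, N5=0 [stuck-at-0] → 0 — eliminated
Only N3 stuck-at-1 reproduces the observed 1.

N3 stuck-at-1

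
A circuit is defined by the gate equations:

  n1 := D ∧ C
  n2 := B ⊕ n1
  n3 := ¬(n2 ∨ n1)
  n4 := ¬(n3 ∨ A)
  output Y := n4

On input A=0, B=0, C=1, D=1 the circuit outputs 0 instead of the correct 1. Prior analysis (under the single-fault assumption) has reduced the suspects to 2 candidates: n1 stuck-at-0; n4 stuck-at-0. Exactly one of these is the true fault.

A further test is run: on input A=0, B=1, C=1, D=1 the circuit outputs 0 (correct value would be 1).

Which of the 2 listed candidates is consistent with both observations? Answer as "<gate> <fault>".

n4 stuck-at-0

Evaluate each candidate on input A=0, B=1, C=1, D=1:
  n1 stuck-at-0: n1=0 [stuck-at-0], n2=1, n3=0, n4=1 → 1 — eliminated
  n4 stuck-at-0: n1=1, n2=0, n3=0, n4=0 [stuck-at-0] → 0 — matches
Only n4 stuck-at-0 reproduces the observed 0.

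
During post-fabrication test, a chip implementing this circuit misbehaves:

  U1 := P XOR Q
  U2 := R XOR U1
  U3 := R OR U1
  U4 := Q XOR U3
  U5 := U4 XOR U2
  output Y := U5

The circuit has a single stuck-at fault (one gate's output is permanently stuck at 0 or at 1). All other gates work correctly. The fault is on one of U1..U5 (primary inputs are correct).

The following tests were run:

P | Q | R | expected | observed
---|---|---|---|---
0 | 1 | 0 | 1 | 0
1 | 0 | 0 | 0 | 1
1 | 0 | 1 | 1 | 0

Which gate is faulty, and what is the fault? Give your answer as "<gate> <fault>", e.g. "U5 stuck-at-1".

U3 stuck-at-0

Fault-free values for test 1 (P=0, Q=1, R=0): U1=1, U2=1, U3=1, U4=0, U5=1, giving Y=1. Observed 0.
Test 1: faults giving observed 0 are {U2 stuck-at-0, U3 stuck-at-0, U4 stuck-at-1, U5 stuck-at-0}.
Test 2 (P=1, Q=0, R=0): fault-free U1=1, U2=1, U3=1, U4=1, U5=0 → 0; observed 1. Eliminates U4 stuck-at-1, U5 stuck-at-0.
Test 3 (P=1, Q=0, R=1): fault-free U1=1, U2=0, U3=1, U4=1, U5=1 → 1; observed 0. Eliminates U2 stuck-at-0.
Only U3 stuck-at-0 is consistent with every test.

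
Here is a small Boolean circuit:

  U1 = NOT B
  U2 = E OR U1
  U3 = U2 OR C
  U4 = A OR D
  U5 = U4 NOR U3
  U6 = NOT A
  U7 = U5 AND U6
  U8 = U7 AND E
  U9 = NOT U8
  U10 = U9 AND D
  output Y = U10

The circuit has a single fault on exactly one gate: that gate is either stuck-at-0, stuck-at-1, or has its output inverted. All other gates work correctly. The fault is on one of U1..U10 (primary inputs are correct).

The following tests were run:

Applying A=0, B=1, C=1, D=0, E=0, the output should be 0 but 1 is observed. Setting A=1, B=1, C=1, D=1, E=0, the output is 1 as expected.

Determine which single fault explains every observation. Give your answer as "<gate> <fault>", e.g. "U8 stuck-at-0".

U10 stuck-at-1

Fault-free values for test 1 (A=0, B=1, C=1, D=0, E=0): U1=0, U2=0, U3=1, U4=0, U5=0, U6=1, U7=0, U8=0, U9=1, U10=0, giving Y=0. Observed 1.
Test 1: faults giving observed 1 are {U10 stuck-at-1, U10 inverted output}.
Test 2 (A=1, B=1, C=1, D=1, E=0): fault-free U1=0, U2=0, U3=1, U4=1, U5=0, U6=0, U7=0, U8=0, U9=1, U10=1 → 1; observed 1. Eliminates U10 inverted output.
Only U10 stuck-at-1 is consistent with every test.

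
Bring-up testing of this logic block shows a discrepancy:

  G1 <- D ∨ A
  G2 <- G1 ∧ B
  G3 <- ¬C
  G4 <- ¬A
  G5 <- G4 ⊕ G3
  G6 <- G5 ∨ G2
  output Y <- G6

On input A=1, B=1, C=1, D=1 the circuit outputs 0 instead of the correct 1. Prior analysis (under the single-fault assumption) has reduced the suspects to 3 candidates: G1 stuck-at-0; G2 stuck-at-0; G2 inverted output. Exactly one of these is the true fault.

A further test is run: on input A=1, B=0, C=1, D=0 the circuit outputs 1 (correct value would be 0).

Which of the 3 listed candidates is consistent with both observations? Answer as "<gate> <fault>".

G2 inverted output

Evaluate each candidate on input A=1, B=0, C=1, D=0:
  G1 stuck-at-0: G1=0 [stuck-at-0], G2=0, G3=0, G4=0, G5=0, G6=0 → 0 — eliminated
  G2 stuck-at-0: G1=1, G2=0 [stuck-at-0], G3=0, G4=0, G5=0, G6=0 → 0 — eliminated
  G2 inverted output: G1=1, G2=1 [inverted output], G3=0, G4=0, G5=0, G6=1 → 1 — matches
Only G2 inverted output reproduces the observed 1.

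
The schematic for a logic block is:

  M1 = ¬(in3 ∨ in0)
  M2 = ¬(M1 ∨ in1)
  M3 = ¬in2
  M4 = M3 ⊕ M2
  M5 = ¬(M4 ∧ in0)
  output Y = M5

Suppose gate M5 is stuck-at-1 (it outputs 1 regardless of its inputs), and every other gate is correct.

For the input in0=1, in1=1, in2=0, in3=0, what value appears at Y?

1

Propagate with M5 forced: M1=0, M2=0, M3=1, M4=1, M5=1 [stuck-at-1].
So Y = 1. (Without the fault it would be 0.)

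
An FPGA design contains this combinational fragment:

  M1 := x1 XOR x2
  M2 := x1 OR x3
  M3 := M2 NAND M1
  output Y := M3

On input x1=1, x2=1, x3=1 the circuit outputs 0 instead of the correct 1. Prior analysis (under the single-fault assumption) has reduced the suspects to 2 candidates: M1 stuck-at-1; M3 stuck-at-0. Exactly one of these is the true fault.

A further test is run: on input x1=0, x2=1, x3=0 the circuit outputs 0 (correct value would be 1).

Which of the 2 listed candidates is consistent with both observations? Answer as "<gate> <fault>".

M3 stuck-at-0

Evaluate each candidate on input x1=0, x2=1, x3=0:
  M1 stuck-at-1: M1=1 [stuck-at-1], M2=0, M3=1 → 1 — eliminated
  M3 stuck-at-0: M1=1, M2=0, M3=0 [stuck-at-0] → 0 — matches
Only M3 stuck-at-0 reproduces the observed 0.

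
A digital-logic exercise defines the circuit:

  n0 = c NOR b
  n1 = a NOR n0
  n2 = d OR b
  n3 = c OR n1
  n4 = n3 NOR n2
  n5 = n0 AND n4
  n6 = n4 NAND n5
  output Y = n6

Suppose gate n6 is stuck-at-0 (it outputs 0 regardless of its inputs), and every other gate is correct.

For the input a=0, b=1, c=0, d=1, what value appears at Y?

0

Propagate with n6 forced: n0=0, n1=1, n2=1, n3=1, n4=0, n5=0, n6=0 [stuck-at-0].
So Y = 0. (Without the fault it would be 1.)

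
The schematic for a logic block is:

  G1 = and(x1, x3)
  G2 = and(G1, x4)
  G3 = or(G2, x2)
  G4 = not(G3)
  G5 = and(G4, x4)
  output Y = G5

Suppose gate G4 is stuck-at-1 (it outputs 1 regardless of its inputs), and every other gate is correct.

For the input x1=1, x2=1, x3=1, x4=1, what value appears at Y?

1

Propagate with G4 forced: G1=1, G2=1, G3=1, G4=1 [stuck-at-1], G5=1.
So Y = 1. (Without the fault it would be 0.)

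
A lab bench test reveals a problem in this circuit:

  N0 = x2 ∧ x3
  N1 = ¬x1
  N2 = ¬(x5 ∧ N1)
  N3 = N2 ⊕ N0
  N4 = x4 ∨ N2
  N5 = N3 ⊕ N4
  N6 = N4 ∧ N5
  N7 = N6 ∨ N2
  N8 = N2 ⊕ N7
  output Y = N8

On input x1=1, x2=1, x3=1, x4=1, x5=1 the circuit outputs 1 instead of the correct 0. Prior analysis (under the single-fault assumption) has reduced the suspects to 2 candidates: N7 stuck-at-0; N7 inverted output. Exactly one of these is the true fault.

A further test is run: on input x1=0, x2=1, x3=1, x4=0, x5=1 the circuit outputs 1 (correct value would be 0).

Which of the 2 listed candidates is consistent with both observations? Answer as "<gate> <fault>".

N7 inverted output

Evaluate each candidate on input x1=0, x2=1, x3=1, x4=0, x5=1:
  N7 stuck-at-0: N0=1, N1=1, N2=0, N3=1, N4=0, N5=1, N6=0, N7=0 [stuck-at-0], N8=0 → 0 — eliminated
  N7 inverted output: N0=1, N1=1, N2=0, N3=1, N4=0, N5=1, N6=0, N7=1 [inverted output], N8=1 → 1 — matches
Only N7 inverted output reproduces the observed 1.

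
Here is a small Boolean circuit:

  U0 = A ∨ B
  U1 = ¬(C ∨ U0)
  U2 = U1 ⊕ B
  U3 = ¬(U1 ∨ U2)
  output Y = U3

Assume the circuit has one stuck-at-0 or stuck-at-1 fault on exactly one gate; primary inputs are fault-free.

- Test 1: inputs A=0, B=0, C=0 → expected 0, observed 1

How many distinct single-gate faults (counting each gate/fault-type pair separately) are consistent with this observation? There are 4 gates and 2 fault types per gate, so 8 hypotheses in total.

Fault-free: U0=0, U1=1, U2=1, U3=0 → 0. Observed 1.
  U0 stuck-at-0: output 0 ✗
  U0 stuck-at-1: output 1 ✓
  U1 stuck-at-0: output 1 ✓
  U1 stuck-at-1: output 0 ✗
  U2 stuck-at-0: output 0 ✗
  U2 stuck-at-1: output 0 ✗
  U3 stuck-at-0: output 0 ✗
  U3 stuck-at-1: output 1 ✓
Consistent faults: {U0 stuck-at-1, U1 stuck-at-0, U3 stuck-at-1} — 3 in all.

3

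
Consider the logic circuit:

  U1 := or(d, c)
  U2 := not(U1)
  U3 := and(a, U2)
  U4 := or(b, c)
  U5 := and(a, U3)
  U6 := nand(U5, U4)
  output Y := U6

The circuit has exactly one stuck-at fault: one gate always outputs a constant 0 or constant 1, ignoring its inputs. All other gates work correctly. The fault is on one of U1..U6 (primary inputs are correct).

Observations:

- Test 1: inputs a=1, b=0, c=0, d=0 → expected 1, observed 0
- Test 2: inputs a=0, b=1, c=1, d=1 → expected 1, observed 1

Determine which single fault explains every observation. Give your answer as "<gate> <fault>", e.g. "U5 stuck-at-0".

U4 stuck-at-1

Fault-free values for test 1 (a=1, b=0, c=0, d=0): U1=0, U2=1, U3=1, U4=0, U5=1, U6=1, giving Y=1. Observed 0.
Test 1: faults giving observed 0 are {U4 stuck-at-1, U6 stuck-at-0}.
Test 2 (a=0, b=1, c=1, d=1): fault-free U1=1, U2=0, U3=0, U4=1, U5=0, U6=1 → 1; observed 1. Eliminates U6 stuck-at-0.
Only U4 stuck-at-1 is consistent with every test.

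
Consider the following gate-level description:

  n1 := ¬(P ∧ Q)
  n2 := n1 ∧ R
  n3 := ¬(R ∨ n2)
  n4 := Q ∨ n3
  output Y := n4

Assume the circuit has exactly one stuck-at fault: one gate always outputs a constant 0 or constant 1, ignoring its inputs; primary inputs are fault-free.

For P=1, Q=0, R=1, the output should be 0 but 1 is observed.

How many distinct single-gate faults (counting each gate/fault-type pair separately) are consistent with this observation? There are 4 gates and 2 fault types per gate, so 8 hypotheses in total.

2

Fault-free: n1=1, n2=1, n3=0, n4=0 → 0. Observed 1.
  n1 stuck-at-0: output 0 ✗
  n1 stuck-at-1: output 0 ✗
  n2 stuck-at-0: output 0 ✗
  n2 stuck-at-1: output 0 ✗
  n3 stuck-at-0: output 0 ✗
  n3 stuck-at-1: output 1 ✓
  n4 stuck-at-0: output 0 ✗
  n4 stuck-at-1: output 1 ✓
Consistent faults: {n3 stuck-at-1, n4 stuck-at-1} — 2 in all.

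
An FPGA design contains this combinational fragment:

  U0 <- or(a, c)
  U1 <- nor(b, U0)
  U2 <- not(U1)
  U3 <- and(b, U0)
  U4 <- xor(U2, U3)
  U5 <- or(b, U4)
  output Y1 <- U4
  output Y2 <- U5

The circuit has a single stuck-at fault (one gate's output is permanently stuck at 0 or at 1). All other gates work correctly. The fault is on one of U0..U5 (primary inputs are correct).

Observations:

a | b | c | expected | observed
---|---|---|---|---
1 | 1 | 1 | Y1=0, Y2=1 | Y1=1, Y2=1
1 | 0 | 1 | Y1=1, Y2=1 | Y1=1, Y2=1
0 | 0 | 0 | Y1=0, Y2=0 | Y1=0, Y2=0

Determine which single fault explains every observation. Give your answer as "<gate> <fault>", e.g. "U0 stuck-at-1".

Fault-free values for test 1 (a=1, b=1, c=1): U0=1, U1=0, U2=1, U3=1, U4=0, U5=1, giving Y1=0, Y2=1. Observed Y1=1, Y2=1.
Test 1: faults giving observed Y1=1, Y2=1 are {U0 stuck-at-0, U1 stuck-at-1, U2 stuck-at-0, U3 stuck-at-0, U4 stuck-at-1}.
Test 2 (a=1, b=0, c=1): fault-free U0=1, U1=0, U2=1, U3=0, U4=1, U5=1 → Y1=1, Y2=1; observed Y1=1, Y2=1. Eliminates U0 stuck-at-0, U1 stuck-at-1, U2 stuck-at-0.
Test 3 (a=0, b=0, c=0): fault-free U0=0, U1=1, U2=0, U3=0, U4=0, U5=0 → Y1=0, Y2=0; observed Y1=0, Y2=0. Eliminates U4 stuck-at-1.
Only U3 stuck-at-0 is consistent with every test.

U3 stuck-at-0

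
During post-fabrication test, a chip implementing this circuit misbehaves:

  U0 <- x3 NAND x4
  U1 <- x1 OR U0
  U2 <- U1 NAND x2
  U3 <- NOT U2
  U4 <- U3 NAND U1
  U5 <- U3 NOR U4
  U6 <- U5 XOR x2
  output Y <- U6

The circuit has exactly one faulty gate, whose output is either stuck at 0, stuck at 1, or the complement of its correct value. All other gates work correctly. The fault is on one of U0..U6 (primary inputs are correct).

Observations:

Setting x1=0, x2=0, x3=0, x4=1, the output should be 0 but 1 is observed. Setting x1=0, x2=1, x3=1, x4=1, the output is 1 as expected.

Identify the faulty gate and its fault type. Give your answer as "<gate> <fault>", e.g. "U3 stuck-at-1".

Fault-free values for test 1 (x1=0, x2=0, x3=0, x4=1): U0=1, U1=1, U2=1, U3=0, U4=1, U5=0, U6=0, giving Y=0. Observed 1.
Test 1: faults giving observed 1 are {U4 stuck-at-0, U4 inverted output, U5 stuck-at-1, U5 inverted output, U6 stuck-at-1, U6 inverted output}.
Test 2 (x1=0, x2=1, x3=1, x4=1): fault-free U0=0, U1=0, U2=1, U3=0, U4=1, U5=0, U6=1 → 1; observed 1. Eliminates U4 stuck-at-0, U4 inverted output, U5 stuck-at-1, U5 inverted output, U6 inverted output.
Only U6 stuck-at-1 is consistent with every test.

U6 stuck-at-1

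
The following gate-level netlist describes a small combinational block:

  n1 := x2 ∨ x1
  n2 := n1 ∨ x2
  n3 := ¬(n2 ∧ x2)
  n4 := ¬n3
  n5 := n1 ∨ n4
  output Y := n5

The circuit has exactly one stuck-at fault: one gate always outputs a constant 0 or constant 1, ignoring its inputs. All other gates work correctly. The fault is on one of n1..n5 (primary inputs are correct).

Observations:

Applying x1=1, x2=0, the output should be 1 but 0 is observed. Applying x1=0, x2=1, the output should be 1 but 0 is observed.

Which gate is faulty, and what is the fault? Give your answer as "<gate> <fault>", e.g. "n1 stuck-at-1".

Fault-free values for test 1 (x1=1, x2=0): n1=1, n2=1, n3=1, n4=0, n5=1, giving Y=1. Observed 0.
Test 1: faults giving observed 0 are {n1 stuck-at-0, n5 stuck-at-0}.
Test 2 (x1=0, x2=1): fault-free n1=1, n2=1, n3=0, n4=1, n5=1 → 1; observed 0. Eliminates n1 stuck-at-0.
Only n5 stuck-at-0 is consistent with every test.

n5 stuck-at-0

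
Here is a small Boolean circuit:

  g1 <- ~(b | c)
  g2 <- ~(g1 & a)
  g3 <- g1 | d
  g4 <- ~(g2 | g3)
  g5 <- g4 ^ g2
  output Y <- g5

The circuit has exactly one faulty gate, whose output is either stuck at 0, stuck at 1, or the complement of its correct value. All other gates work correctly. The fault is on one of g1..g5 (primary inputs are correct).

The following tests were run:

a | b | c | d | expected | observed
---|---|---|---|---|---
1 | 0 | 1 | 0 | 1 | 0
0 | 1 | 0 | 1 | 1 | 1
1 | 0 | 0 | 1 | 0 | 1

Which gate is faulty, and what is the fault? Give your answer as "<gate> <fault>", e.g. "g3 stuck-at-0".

g1 inverted output

Fault-free values for test 1 (a=1, b=0, c=1, d=0): g1=0, g2=1, g3=0, g4=0, g5=1, giving Y=1. Observed 0.
Test 1: faults giving observed 0 are {g1 stuck-at-1, g1 inverted output, g4 stuck-at-1, g4 inverted output, g5 stuck-at-0, g5 inverted output}.
Test 2 (a=0, b=1, c=0, d=1): fault-free g1=0, g2=1, g3=1, g4=0, g5=1 → 1; observed 1. Eliminates g4 stuck-at-1, g4 inverted output, g5 stuck-at-0, g5 inverted output.
Test 3 (a=1, b=0, c=0, d=1): fault-free g1=1, g2=0, g3=1, g4=0, g5=0 → 0; observed 1. Eliminates g1 stuck-at-1.
Only g1 inverted output is consistent with every test.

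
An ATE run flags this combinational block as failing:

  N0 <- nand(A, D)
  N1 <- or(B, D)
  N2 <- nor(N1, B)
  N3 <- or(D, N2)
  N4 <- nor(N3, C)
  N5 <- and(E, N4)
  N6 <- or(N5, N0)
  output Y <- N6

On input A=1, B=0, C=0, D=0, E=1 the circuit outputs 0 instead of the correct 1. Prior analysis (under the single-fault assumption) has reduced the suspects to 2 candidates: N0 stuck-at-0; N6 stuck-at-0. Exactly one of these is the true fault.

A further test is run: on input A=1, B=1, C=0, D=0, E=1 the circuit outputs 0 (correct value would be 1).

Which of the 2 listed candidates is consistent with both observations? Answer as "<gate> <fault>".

Evaluate each candidate on input A=1, B=1, C=0, D=0, E=1:
  N0 stuck-at-0: N0=0 [stuck-at-0], N1=1, N2=0, N3=0, N4=1, N5=1, N6=1 → 1 — eliminated
  N6 stuck-at-0: N0=1, N1=1, N2=0, N3=0, N4=1, N5=1, N6=0 [stuck-at-0] → 0 — matches
Only N6 stuck-at-0 reproduces the observed 0.

N6 stuck-at-0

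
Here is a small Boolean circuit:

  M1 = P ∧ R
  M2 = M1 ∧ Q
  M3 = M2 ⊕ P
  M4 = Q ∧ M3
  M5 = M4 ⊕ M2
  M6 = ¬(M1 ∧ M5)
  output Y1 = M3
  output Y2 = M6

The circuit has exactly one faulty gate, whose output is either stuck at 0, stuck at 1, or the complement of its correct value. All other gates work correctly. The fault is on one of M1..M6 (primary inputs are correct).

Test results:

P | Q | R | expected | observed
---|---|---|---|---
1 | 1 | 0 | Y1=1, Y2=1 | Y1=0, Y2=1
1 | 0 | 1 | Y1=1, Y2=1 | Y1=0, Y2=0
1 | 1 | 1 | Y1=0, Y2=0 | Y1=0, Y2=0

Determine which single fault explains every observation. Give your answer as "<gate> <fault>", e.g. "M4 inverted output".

M2 stuck-at-1

Fault-free values for test 1 (P=1, Q=1, R=0): M1=0, M2=0, M3=1, M4=1, M5=1, M6=1, giving Y1=1, Y2=1. Observed Y1=0, Y2=1.
Test 1: faults giving observed Y1=0, Y2=1 are {M2 stuck-at-1, M2 inverted output, M3 stuck-at-0, M3 inverted output}.
Test 2 (P=1, Q=0, R=1): fault-free M1=1, M2=0, M3=1, M4=0, M5=0, M6=1 → Y1=1, Y2=1; observed Y1=0, Y2=0. Eliminates M3 stuck-at-0, M3 inverted output.
Test 3 (P=1, Q=1, R=1): fault-free M1=1, M2=1, M3=0, M4=0, M5=1, M6=0 → Y1=0, Y2=0; observed Y1=0, Y2=0. Eliminates M2 inverted output.
Only M2 stuck-at-1 is consistent with every test.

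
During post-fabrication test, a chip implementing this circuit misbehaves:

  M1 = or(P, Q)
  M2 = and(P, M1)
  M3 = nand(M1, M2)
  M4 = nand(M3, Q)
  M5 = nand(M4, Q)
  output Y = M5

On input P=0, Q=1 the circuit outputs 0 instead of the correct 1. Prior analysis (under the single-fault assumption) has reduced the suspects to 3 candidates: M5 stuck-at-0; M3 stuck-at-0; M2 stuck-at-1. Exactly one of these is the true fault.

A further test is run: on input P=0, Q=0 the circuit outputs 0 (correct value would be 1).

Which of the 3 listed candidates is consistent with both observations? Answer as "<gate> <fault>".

Evaluate each candidate on input P=0, Q=0:
  M5 stuck-at-0: M1=0, M2=0, M3=1, M4=1, M5=0 [stuck-at-0] → 0 — matches
  M3 stuck-at-0: M1=0, M2=0, M3=0 [stuck-at-0], M4=1, M5=1 → 1 — eliminated
  M2 stuck-at-1: M1=0, M2=1 [stuck-at-1], M3=1, M4=1, M5=1 → 1 — eliminated
Only M5 stuck-at-0 reproduces the observed 0.

M5 stuck-at-0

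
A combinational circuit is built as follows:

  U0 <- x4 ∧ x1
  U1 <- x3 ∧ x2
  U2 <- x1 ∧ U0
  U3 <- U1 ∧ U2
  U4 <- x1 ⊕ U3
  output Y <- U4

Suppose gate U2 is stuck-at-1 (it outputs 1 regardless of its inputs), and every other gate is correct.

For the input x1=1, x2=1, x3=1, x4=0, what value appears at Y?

0

Propagate with U2 forced: U0=0, U1=1, U2=1 [stuck-at-1], U3=1, U4=0.
So Y = 0. (Without the fault it would be 1.)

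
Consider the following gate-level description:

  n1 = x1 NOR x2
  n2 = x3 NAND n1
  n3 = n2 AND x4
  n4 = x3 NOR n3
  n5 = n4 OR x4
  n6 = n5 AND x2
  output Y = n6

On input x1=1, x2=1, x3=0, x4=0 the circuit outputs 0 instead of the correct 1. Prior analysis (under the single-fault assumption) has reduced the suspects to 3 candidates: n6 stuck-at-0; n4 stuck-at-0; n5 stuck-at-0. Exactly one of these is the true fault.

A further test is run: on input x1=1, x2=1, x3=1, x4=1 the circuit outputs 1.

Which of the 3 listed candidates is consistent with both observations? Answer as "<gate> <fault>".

n4 stuck-at-0

Evaluate each candidate on input x1=1, x2=1, x3=1, x4=1:
  n6 stuck-at-0: n1=0, n2=1, n3=1, n4=0, n5=1, n6=0 [stuck-at-0] → 0 — eliminated
  n4 stuck-at-0: n1=0, n2=1, n3=1, n4=0 [stuck-at-0], n5=1, n6=1 → 1 — matches
  n5 stuck-at-0: n1=0, n2=1, n3=1, n4=0, n5=0 [stuck-at-0], n6=0 → 0 — eliminated
Only n4 stuck-at-0 reproduces the observed 1.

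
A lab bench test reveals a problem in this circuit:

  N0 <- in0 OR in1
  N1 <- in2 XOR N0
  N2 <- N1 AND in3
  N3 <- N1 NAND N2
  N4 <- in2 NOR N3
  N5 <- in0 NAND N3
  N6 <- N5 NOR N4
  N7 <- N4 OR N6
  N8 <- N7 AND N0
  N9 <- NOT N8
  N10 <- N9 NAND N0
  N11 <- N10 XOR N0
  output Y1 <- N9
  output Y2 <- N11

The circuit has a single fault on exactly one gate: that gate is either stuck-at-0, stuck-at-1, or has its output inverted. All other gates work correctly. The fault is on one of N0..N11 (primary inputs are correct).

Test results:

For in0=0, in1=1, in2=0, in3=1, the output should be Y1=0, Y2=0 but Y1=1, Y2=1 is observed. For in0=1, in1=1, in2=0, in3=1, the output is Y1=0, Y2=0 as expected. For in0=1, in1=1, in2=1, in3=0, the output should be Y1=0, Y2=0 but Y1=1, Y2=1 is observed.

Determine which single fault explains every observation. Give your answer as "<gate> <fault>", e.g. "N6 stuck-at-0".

N3 inverted output

Fault-free values for test 1 (in0=0, in1=1, in2=0, in3=1): N0=1, N1=1, N2=1, N3=0, N4=1, N5=1, N6=0, N7=1, N8=1, N9=0, N10=1, N11=0, giving Y1=0, Y2=0. Observed Y1=1, Y2=1.
Test 1: faults giving observed Y1=1, Y2=1 are {N0 stuck-at-0, N0 inverted output, N1 stuck-at-0, N1 inverted output, N2 stuck-at-0, N2 inverted output, N3 stuck-at-1, N3 inverted output, N4 stuck-at-0, N4 inverted output, N7 stuck-at-0, N7 inverted output, N8 stuck-at-0, N8 inverted output, N9 stuck-at-1, N9 inverted output}.
Test 2 (in0=1, in1=1, in2=0, in3=1): fault-free N0=1, N1=1, N2=1, N3=0, N4=1, N5=1, N6=0, N7=1, N8=1, N9=0, N10=1, N11=0 → Y1=0, Y2=0; observed Y1=0, Y2=0. Eliminates N0 stuck-at-0, N0 inverted output, N4 stuck-at-0, N4 inverted output, N7 stuck-at-0, N7 inverted output, N8 stuck-at-0, N8 inverted output, N9 stuck-at-1, N9 inverted output.
Test 3 (in0=1, in1=1, in2=1, in3=0): fault-free N0=1, N1=0, N2=0, N3=1, N4=0, N5=0, N6=1, N7=1, N8=1, N9=0, N10=1, N11=0 → Y1=0, Y2=0; observed Y1=1, Y2=1. Eliminates N1 stuck-at-0, N1 inverted output, N2 stuck-at-0, N2 inverted output, N3 stuck-at-1.
Only N3 inverted output is consistent with every test.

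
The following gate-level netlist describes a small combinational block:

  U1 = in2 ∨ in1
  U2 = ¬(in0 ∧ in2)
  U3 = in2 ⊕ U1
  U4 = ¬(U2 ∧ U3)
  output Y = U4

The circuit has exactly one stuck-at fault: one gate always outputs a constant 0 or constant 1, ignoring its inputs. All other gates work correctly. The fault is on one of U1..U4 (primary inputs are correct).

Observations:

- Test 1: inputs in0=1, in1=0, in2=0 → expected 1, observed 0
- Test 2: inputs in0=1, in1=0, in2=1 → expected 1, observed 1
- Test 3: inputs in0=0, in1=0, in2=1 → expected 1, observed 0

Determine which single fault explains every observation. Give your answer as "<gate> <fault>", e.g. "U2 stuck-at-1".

U3 stuck-at-1

Fault-free values for test 1 (in0=1, in1=0, in2=0): U1=0, U2=1, U3=0, U4=1, giving Y=1. Observed 0.
Test 1: faults giving observed 0 are {U1 stuck-at-1, U3 stuck-at-1, U4 stuck-at-0}.
Test 2 (in0=1, in1=0, in2=1): fault-free U1=1, U2=0, U3=0, U4=1 → 1; observed 1. Eliminates U4 stuck-at-0.
Test 3 (in0=0, in1=0, in2=1): fault-free U1=1, U2=1, U3=0, U4=1 → 1; observed 0. Eliminates U1 stuck-at-1.
Only U3 stuck-at-1 is consistent with every test.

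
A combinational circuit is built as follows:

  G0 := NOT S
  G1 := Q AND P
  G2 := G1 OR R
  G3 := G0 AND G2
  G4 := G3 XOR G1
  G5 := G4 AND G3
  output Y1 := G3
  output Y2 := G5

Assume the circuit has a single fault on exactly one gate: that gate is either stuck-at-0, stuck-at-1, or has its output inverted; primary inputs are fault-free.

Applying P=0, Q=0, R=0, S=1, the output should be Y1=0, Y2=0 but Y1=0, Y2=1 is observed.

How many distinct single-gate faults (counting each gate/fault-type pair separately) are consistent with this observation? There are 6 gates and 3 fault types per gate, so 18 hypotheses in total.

Fault-free: G0=0, G1=0, G2=0, G3=0, G4=0, G5=0 → Y1=0, Y2=0. Observed Y1=0, Y2=1.
  G0: none of the 3 fault types match ✗
  G1: none of the 3 fault types match ✗
  G2: none of the 3 fault types match ✗
  G3: none of the 3 fault types match ✗
  G4: none of the 3 fault types match ✗
  G5: stuck-at-1, inverted output ✓; others ✗
Consistent faults: {G5 stuck-at-1, G5 inverted output} — 2 in all.

2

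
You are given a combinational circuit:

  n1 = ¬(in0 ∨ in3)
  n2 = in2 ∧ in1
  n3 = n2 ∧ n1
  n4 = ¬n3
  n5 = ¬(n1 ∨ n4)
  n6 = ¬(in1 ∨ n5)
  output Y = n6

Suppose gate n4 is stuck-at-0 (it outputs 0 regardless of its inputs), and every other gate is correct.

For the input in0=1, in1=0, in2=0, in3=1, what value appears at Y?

Propagate with n4 forced: n1=0, n2=0, n3=0, n4=0 [stuck-at-0], n5=1, n6=0.
So Y = 0. (Without the fault it would be 1.)

0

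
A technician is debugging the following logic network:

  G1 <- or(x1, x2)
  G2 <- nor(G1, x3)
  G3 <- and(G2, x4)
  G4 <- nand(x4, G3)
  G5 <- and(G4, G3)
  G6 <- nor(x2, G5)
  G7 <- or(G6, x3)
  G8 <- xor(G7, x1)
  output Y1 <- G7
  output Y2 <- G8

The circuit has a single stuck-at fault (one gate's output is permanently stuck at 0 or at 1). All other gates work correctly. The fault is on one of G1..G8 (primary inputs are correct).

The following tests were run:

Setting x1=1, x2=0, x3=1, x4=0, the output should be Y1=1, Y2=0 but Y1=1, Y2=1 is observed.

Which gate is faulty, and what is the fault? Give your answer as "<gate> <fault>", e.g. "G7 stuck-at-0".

G8 stuck-at-1

Fault-free values for test 1 (x1=1, x2=0, x3=1, x4=0): G1=1, G2=0, G3=0, G4=1, G5=0, G6=1, G7=1, G8=0, giving Y1=1, Y2=0. Observed Y1=1, Y2=1.
Test 1: faults giving observed Y1=1, Y2=1 are {G8 stuck-at-1}.
Only G8 stuck-at-1 is consistent with every test.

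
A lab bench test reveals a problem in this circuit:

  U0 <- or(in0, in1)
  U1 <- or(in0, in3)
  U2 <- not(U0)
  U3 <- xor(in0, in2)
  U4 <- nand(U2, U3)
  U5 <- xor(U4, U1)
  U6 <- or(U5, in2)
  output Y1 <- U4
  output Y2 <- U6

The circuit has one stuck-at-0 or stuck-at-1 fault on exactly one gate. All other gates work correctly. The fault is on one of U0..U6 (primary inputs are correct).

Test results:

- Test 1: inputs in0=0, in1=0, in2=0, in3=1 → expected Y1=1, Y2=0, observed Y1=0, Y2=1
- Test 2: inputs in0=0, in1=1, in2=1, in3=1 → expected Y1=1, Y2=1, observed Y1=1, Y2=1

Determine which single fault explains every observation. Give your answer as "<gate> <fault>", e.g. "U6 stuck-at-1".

Fault-free values for test 1 (in0=0, in1=0, in2=0, in3=1): U0=0, U1=1, U2=1, U3=0, U4=1, U5=0, U6=0, giving Y1=1, Y2=0. Observed Y1=0, Y2=1.
Test 1: faults giving observed Y1=0, Y2=1 are {U3 stuck-at-1, U4 stuck-at-0}.
Test 2 (in0=0, in1=1, in2=1, in3=1): fault-free U0=1, U1=1, U2=0, U3=1, U4=1, U5=0, U6=1 → Y1=1, Y2=1; observed Y1=1, Y2=1. Eliminates U4 stuck-at-0.
Only U3 stuck-at-1 is consistent with every test.

U3 stuck-at-1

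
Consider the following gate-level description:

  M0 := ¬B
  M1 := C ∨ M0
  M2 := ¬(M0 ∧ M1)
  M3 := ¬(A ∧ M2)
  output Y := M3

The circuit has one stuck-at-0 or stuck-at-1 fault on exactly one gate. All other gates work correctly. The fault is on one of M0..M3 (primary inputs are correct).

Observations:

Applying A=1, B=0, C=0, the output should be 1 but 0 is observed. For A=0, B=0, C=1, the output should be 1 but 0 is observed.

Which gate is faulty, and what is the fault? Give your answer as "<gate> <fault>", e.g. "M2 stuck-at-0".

M3 stuck-at-0

Fault-free values for test 1 (A=1, B=0, C=0): M0=1, M1=1, M2=0, M3=1, giving Y=1. Observed 0.
Test 1: faults giving observed 0 are {M0 stuck-at-0, M1 stuck-at-0, M2 stuck-at-1, M3 stuck-at-0}.
Test 2 (A=0, B=0, C=1): fault-free M0=1, M1=1, M2=0, M3=1 → 1; observed 0. Eliminates M0 stuck-at-0, M1 stuck-at-0, M2 stuck-at-1.
Only M3 stuck-at-0 is consistent with every test.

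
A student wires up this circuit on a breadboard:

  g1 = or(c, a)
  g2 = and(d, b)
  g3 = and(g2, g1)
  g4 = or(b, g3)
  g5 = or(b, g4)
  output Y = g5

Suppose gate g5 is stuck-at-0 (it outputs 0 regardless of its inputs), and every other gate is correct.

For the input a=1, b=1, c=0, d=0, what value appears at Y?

Propagate with g5 forced: g1=1, g2=0, g3=0, g4=1, g5=0 [stuck-at-0].
So Y = 0. (Without the fault it would be 1.)

0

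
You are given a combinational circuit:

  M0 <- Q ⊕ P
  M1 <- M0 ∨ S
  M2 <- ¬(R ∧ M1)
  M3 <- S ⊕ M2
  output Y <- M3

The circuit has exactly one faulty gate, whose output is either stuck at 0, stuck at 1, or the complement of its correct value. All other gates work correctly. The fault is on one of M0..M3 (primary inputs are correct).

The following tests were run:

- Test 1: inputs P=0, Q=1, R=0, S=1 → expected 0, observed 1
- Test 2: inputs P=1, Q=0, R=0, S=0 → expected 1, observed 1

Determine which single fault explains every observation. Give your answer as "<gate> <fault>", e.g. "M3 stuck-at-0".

Fault-free values for test 1 (P=0, Q=1, R=0, S=1): M0=1, M1=1, M2=1, M3=0, giving Y=0. Observed 1.
Test 1: faults giving observed 1 are {M2 stuck-at-0, M2 inverted output, M3 stuck-at-1, M3 inverted output}.
Test 2 (P=1, Q=0, R=0, S=0): fault-free M0=1, M1=1, M2=1, M3=1 → 1; observed 1. Eliminates M2 stuck-at-0, M2 inverted output, M3 inverted output.
Only M3 stuck-at-1 is consistent with every test.

M3 stuck-at-1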